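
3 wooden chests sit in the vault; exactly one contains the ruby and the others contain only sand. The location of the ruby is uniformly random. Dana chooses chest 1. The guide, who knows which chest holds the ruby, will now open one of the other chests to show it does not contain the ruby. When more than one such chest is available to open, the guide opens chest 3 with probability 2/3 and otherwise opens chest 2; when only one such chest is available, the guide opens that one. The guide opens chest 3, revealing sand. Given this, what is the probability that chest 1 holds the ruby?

2/5

Consider each possible location of the ruby in turn.
If it is in chest 1 (prior 1/3): chest 3 is available, opened with probability 2/3; weight (1/3)·(2/3) = 2/9.
If it is in chest 2 (prior 1/3): only chest 3 is available, probability 1; weight (1/3)·1 = 1/3.
If it is in chest 3 (prior 1/3): the guide opened chest 3, so this case is ruled out; weight (1/3)·0 = 0.
The weights sum to 5/9.
So P(the ruby in chest 1 | the guide opened chest 3) = (2/9) / (5/9) = 2/5.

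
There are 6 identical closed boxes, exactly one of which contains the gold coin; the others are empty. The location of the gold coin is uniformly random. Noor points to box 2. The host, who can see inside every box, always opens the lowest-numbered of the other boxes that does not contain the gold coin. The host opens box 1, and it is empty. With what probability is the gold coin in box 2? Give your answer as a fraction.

1/5

Condition on the true location of the gold coin.
If it is in box 1 (prior 1/6): the host opened box 1, so this case is ruled out; weight (1/6)·0 = 0.
If it is in any of boxes 2, 3, 4, 5, and 6 (prior 1/6 each): box 1 is the lowest-numbered option available, probability 1; weight (1/6)·1 = 1/6 each.
The weights sum to 5/6.
So P(the gold coin in box 2 | the host opened box 1) = (1/6) / (5/6) = 1/5.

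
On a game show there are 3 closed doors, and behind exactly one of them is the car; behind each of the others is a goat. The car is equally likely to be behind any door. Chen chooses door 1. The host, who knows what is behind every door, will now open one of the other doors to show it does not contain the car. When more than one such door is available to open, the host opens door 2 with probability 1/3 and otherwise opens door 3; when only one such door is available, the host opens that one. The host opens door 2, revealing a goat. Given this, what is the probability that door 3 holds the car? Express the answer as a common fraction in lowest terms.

3/4

Consider each possible location of the car in turn.
If it is behind door 1 (prior 1/3): door 2 is available, opened with probability 1/3; weight (1/3)·(1/3) = 1/9.
If it is behind door 2 (prior 1/3): the host opened door 2, so this case is ruled out; weight (1/3)·0 = 0.
If it is behind door 3 (prior 1/3): only door 2 is available, probability 1; weight (1/3)·1 = 1/3.
The weights sum to 4/9.
So P(the car behind door 3 | the host opened door 2) = (1/3) / (4/9) = 3/4.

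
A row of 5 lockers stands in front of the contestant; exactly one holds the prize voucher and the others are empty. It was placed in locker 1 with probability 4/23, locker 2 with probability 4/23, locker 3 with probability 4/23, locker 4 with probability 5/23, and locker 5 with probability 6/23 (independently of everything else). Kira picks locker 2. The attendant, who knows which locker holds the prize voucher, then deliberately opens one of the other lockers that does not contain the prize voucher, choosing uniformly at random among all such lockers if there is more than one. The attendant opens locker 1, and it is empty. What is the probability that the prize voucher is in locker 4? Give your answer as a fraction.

5/18

Apply Bayes' rule, conditioning on where the prize voucher actually is.
If it is in locker 1 (prior 4/23): the attendant opened locker 1, so this case is ruled out; weight (4/23)·0 = 0.
If it is in locker 2 (prior 4/23): the attendant has 4 equally likely choices, so probability 1/4; weight (4/23)·(1/4) = 1/23.
If it is in locker 3 (prior 4/23): the attendant has 3 equally likely choices, so probability 1/3; weight (4/23)·(1/3) = 4/69.
If it is in locker 4 (prior 5/23): the attendant has 3 equally likely choices, so probability 1/3; weight (5/23)·(1/3) = 5/69.
If it is in locker 5 (prior 6/23): the attendant has 3 equally likely choices, so probability 1/3; weight (6/23)·(1/3) = 2/23.
The weights sum to 6/23.
So P(the prize voucher in locker 4 | the attendant opened locker 1) = (5/69) / (6/23) = 5/18.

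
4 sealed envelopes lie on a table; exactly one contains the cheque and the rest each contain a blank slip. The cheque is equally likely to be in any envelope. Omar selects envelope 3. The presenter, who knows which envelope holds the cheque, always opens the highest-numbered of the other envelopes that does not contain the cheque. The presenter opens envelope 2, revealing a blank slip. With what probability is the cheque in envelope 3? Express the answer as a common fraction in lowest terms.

0

Condition on the true location of the cheque.
If it is in either of envelopes 1 and 3 (prior 1/4 each): the presenter would have opened envelope 4 instead, probability 0; weight (1/4)·0 = 0 each.
If it is in envelope 2 (prior 1/4): the presenter opened envelope 2, so this case is ruled out; weight (1/4)·0 = 0.
If it is in envelope 4 (prior 1/4): envelope 2 is the highest-numbered option available, probability 1; weight (1/4)·1 = 1/4.
The weights sum to 1/4.
So P(the cheque in envelope 3 | the presenter opened envelope 2) = 0 / (1/4) = 0.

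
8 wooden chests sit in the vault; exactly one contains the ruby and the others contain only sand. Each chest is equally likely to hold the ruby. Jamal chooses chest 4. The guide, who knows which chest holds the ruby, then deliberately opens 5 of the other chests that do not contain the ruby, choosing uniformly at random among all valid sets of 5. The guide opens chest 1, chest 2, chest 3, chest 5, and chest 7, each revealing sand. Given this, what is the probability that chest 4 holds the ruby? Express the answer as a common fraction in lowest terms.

Consider each possible location of the ruby in turn.
If it is in any of chests 1, 2, 3, 5, and 7 (prior 1/8 each): that chest was opened and seen not to hold the prize — ruled out; weight (1/8)·0 = 0 each.
If it is in chest 4 (prior 1/8): the guide has 21 equally likely choices, so probability 1/21; weight (1/8)·(1/21) = 1/168.
If it is in either of chests 6 and 8 (prior 1/8 each): the guide has 6 equally likely choices, so probability 1/6; weight (1/8)·(1/6) = 1/48 each.
The weights sum to 1/21.
So P(the ruby in chest 4 | the guide opened chest 1, chest 2, chest 3, chest 5, and chest 7) = (1/168) / (1/21) = 1/8.

1/8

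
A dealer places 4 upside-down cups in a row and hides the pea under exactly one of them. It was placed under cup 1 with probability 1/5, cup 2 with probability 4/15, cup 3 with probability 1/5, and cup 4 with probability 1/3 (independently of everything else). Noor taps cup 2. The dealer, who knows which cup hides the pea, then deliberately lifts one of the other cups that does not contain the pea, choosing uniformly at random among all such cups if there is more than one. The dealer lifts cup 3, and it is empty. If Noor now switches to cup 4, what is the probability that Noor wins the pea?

15/32

Apply Bayes' rule, conditioning on where the pea actually is.
If it is under cup 1 (prior 1/5): the dealer has 2 equally likely choices, so probability 1/2; weight (1/5)·(1/2) = 1/10.
If it is under cup 2 (prior 4/15): the dealer has 3 equally likely choices, so probability 1/3; weight (4/15)·(1/3) = 4/45.
If it is under cup 3 (prior 1/5): the dealer opened cup 3, so this case is ruled out; weight (1/5)·0 = 0.
If it is under cup 4 (prior 1/3): the dealer has 2 equally likely choices, so probability 1/2; weight (1/3)·(1/2) = 1/6.
The weights sum to 16/45.
So P(the pea under cup 4 | the dealer opened cup 3) = (1/6) / (16/45) = 15/32.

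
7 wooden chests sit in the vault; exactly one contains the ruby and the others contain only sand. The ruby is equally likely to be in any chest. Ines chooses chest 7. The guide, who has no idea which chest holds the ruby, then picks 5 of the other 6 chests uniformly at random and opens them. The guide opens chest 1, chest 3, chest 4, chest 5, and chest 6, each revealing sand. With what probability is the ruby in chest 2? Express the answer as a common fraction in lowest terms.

1/2

Condition on the true location of the ruby.
If it is in any of chests 1, 3, 4, 5, and 6 (prior 1/7 each): that chest was opened and seen not to hold the prize — ruled out; weight (1/7)·0 = 0 each.
If it is in either of chests 2 and 7 (prior 1/7 each): the guide picks exactly this set with probability 1/6 regardless, and none is the prize; weight (1/7)·(1/6) = 1/42 each.
The weights sum to 1/21.
So P(the ruby in chest 2 | the guide opened chest 1, chest 3, chest 4, chest 5, and chest 6) = (1/42) / (1/21) = 1/2.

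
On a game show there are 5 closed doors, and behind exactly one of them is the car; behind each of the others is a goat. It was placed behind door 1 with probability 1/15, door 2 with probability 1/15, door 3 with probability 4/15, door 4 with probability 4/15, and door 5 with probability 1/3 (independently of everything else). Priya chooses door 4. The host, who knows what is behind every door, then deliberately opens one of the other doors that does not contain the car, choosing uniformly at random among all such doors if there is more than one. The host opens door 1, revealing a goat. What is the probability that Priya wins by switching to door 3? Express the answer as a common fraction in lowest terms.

4/13

Apply Bayes' rule, conditioning on where the car actually is.
If it is behind door 1 (prior 1/15): the host opened door 1, so this case is ruled out; weight (1/15)·0 = 0.
If it is behind door 2 (prior 1/15): the host has 3 equally likely choices, so probability 1/3; weight (1/15)·(1/3) = 1/45.
If it is behind door 3 (prior 4/15): the host has 3 equally likely choices, so probability 1/3; weight (4/15)·(1/3) = 4/45.
If it is behind door 4 (prior 4/15): the host has 4 equally likely choices, so probability 1/4; weight (4/15)·(1/4) = 1/15.
If it is behind door 5 (prior 1/3): the host has 3 equally likely choices, so probability 1/3; weight (1/3)·(1/3) = 1/9.
The weights sum to 13/45.
So P(the car behind door 3 | the host opened door 1) = (4/45) / (13/45) = 4/13.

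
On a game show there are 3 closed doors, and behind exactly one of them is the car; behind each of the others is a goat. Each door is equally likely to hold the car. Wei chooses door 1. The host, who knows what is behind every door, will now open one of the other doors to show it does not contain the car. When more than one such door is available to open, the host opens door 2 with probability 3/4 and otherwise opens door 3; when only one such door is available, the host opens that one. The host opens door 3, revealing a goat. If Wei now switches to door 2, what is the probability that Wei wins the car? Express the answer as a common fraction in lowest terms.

Apply Bayes' rule, conditioning on where the car actually is.
If it is behind door 1 (prior 1/3): door 2 is available but not opened, probability 1/4; weight (1/3)·(1/4) = 1/12.
If it is behind door 2 (prior 1/3): only door 3 is available, probability 1; weight (1/3)·1 = 1/3.
If it is behind door 3 (prior 1/3): the host opened door 3, so this case is ruled out; weight (1/3)·0 = 0.
The weights sum to 5/12.
So P(the car behind door 2 | the host opened door 3) = (1/3) / (5/12) = 4/5.

4/5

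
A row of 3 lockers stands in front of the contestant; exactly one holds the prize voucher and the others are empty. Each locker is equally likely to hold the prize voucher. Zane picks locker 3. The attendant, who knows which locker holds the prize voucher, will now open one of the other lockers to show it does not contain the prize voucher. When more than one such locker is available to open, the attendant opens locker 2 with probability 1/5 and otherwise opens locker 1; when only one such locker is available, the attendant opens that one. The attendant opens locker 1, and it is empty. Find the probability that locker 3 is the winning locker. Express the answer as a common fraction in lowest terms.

4/9

Consider each possible location of the prize voucher in turn.
If it is in locker 1 (prior 1/3): the attendant opened locker 1, so this case is ruled out; weight (1/3)·0 = 0.
If it is in locker 2 (prior 1/3): only locker 1 is available, probability 1; weight (1/3)·1 = 1/3.
If it is in locker 3 (prior 1/3): locker 2 is available but not opened, probability 4/5; weight (1/3)·(4/5) = 4/15.
The weights sum to 3/5.
So P(the prize voucher in locker 3 | the attendant opened locker 1) = (4/15) / (3/5) = 4/9.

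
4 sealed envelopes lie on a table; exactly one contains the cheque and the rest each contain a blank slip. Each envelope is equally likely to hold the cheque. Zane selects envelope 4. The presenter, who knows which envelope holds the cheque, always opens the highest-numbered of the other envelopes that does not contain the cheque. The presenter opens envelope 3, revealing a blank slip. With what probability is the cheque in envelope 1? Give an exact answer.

Condition on the true location of the cheque.
If it is in any of envelopes 1, 2, and 4 (prior 1/4 each): envelope 3 is the highest-numbered option available, probability 1; weight (1/4)·1 = 1/4 each.
If it is in envelope 3 (prior 1/4): the presenter opened envelope 3, so this case is ruled out; weight (1/4)·0 = 0.
The weights sum to 3/4.
So P(the cheque in envelope 1 | the presenter opened envelope 3) = (1/4) / (3/4) = 1/3.

1/3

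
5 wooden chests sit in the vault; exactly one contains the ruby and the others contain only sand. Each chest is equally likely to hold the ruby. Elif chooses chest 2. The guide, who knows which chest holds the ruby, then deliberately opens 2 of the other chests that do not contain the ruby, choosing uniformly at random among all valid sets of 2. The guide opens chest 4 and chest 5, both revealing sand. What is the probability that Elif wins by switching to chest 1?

2/5

Apply Bayes' rule, conditioning on where the ruby actually is.
If it is in either of chests 1 and 3 (prior 1/5 each): the guide has 3 equally likely choices, so probability 1/3; weight (1/5)·(1/3) = 1/15 each.
If it is in chest 2 (prior 1/5): the guide has 6 equally likely choices, so probability 1/6; weight (1/5)·(1/6) = 1/30.
If it is in either of chests 4 and 5 (prior 1/5 each): that chest was opened and seen not to hold the prize — ruled out; weight (1/5)·0 = 0 each.
The weights sum to 1/6.
So P(the ruby in chest 1 | the guide opened chest 4 and chest 5) = (1/15) / (1/6) = 2/5.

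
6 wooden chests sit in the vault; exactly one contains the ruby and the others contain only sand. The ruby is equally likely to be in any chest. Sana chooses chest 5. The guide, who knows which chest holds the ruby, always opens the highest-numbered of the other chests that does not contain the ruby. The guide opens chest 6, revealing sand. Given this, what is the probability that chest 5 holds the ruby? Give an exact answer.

1/5

Consider each possible location of the ruby in turn.
If it is in any of chests 1, 2, 3, 4, and 5 (prior 1/6 each): chest 6 is the highest-numbered option available, probability 1; weight (1/6)·1 = 1/6 each.
If it is in chest 6 (prior 1/6): the guide opened chest 6, so this case is ruled out; weight (1/6)·0 = 0.
The weights sum to 5/6.
So P(the ruby in chest 5 | the guide opened chest 6) = (1/6) / (5/6) = 1/5.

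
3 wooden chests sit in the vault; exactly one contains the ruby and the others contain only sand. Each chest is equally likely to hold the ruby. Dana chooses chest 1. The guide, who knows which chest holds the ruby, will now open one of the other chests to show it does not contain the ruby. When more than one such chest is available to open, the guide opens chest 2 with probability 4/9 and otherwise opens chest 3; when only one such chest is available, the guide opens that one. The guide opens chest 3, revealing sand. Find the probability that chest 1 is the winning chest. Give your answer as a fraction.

5/14

Condition on the true location of the ruby.
If it is in chest 1 (prior 1/3): chest 2 is available but not opened, probability 5/9; weight (1/3)·(5/9) = 5/27.
If it is in chest 2 (prior 1/3): only chest 3 is available, probability 1; weight (1/3)·1 = 1/3.
If it is in chest 3 (prior 1/3): the guide opened chest 3, so this case is ruled out; weight (1/3)·0 = 0.
The weights sum to 14/27.
So P(the ruby in chest 1 | the guide opened chest 3) = (5/27) / (14/27) = 5/14.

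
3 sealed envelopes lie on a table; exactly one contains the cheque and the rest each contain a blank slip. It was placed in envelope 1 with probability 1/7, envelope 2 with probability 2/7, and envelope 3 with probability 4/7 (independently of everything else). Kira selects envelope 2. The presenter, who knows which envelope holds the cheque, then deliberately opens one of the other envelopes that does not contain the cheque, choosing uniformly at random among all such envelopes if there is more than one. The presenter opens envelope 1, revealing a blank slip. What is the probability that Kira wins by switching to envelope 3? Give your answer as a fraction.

4/5

Condition on the true location of the cheque.
If it is in envelope 1 (prior 1/7): the presenter opened envelope 1, so this case is ruled out; weight (1/7)·0 = 0.
If it is in envelope 2 (prior 2/7): the presenter has 2 equally likely choices, so probability 1/2; weight (2/7)·(1/2) = 1/7.
If it is in envelope 3 (prior 4/7): the presenter has no choice, probability 1; weight (4/7)·1 = 4/7.
The weights sum to 5/7.
So P(the cheque in envelope 3 | the presenter opened envelope 1) = (4/7) / (5/7) = 4/5.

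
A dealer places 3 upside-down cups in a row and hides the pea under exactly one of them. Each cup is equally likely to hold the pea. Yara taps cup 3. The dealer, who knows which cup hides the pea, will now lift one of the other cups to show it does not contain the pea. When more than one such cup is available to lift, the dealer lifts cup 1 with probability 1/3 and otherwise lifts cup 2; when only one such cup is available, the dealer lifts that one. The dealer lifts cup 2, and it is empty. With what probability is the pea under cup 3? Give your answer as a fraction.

Condition on the true location of the pea.
If it is under cup 1 (prior 1/3): only cup 2 is available, probability 1; weight (1/3)·1 = 1/3.
If it is under cup 2 (prior 1/3): the dealer opened cup 2, so this case is ruled out; weight (1/3)·0 = 0.
If it is under cup 3 (prior 1/3): cup 1 is available but not opened, probability 2/3; weight (1/3)·(2/3) = 2/9.
The weights sum to 5/9.
So P(the pea under cup 3 | the dealer opened cup 2) = (2/9) / (5/9) = 2/5.

2/5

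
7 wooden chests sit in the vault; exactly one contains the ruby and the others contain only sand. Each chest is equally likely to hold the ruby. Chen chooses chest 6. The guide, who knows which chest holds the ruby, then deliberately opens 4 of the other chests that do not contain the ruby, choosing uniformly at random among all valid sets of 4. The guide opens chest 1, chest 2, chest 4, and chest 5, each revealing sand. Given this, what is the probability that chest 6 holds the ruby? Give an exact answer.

Condition on the true location of the ruby.
If it is in any of chests 1, 2, 4, and 5 (prior 1/7 each): that chest was opened and seen not to hold the prize — ruled out; weight (1/7)·0 = 0 each.
If it is in either of chests 3 and 7 (prior 1/7 each): the guide has 5 equally likely choices, so probability 1/5; weight (1/7)·(1/5) = 1/35 each.
If it is in chest 6 (prior 1/7): the guide has 15 equally likely choices, so probability 1/15; weight (1/7)·(1/15) = 1/105.
The weights sum to 1/15.
So P(the ruby in chest 6 | the guide opened chest 1, chest 2, chest 4, and chest 5) = (1/105) / (1/15) = 1/7.

1/7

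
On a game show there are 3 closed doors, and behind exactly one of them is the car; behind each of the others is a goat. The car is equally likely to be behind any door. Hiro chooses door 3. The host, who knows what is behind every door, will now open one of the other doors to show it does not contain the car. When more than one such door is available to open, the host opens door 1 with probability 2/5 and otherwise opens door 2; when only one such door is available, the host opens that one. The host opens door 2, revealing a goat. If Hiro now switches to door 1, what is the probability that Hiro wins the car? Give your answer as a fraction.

Condition on the true location of the car.
If it is behind door 1 (prior 1/3): only door 2 is available, probability 1; weight (1/3)·1 = 1/3.
If it is behind door 2 (prior 1/3): the host opened door 2, so this case is ruled out; weight (1/3)·0 = 0.
If it is behind door 3 (prior 1/3): door 1 is available but not opened, probability 3/5; weight (1/3)·(3/5) = 1/5.
The weights sum to 8/15.
So P(the car behind door 1 | the host opened door 2) = (1/3) / (8/15) = 5/8.

5/8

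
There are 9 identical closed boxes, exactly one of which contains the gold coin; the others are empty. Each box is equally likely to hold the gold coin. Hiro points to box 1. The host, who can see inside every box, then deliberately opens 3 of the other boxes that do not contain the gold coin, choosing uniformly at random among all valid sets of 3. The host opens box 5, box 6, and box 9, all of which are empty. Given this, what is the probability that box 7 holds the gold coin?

8/45

Condition on the true location of the gold coin.
If it is in box 1 (prior 1/9): the host has 56 equally likely choices, so probability 1/56; weight (1/9)·(1/56) = 1/504.
If it is in any of boxes 2, 3, 4, 7, and 8 (prior 1/9 each): the host has 35 equally likely choices, so probability 1/35; weight (1/9)·(1/35) = 1/315 each.
If it is in any of boxes 5, 6, and 9 (prior 1/9 each): that box was opened and seen not to hold the prize — ruled out; weight (1/9)·0 = 0 each.
The weights sum to 1/56.
So P(the gold coin in box 7 | the host opened box 5, box 6, and box 9) = (1/315) / (1/56) = 8/45.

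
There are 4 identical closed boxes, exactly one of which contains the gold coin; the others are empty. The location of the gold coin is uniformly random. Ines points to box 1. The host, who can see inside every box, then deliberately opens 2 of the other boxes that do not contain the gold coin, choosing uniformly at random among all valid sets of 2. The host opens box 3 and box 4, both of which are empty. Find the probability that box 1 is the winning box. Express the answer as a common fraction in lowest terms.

1/4

Condition on the true location of the gold coin.
If it is in box 1 (prior 1/4): the host has 3 equally likely choices, so probability 1/3; weight (1/4)·(1/3) = 1/12.
If it is in box 2 (prior 1/4): the host has no choice, probability 1; weight (1/4)·1 = 1/4.
If it is in either of boxes 3 and 4 (prior 1/4 each): that box was opened and seen not to hold the prize — ruled out; weight (1/4)·0 = 0 each.
The weights sum to 1/3.
So P(the gold coin in box 1 | the host opened box 3 and box 4) = (1/12) / (1/3) = 1/4.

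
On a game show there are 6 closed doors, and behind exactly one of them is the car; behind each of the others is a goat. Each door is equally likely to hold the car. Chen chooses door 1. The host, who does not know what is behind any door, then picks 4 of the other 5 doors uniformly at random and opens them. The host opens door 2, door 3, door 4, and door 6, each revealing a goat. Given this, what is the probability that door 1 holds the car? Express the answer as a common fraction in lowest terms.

1/2

Condition on the true location of the car.
If it is behind either of doors 1 and 5 (prior 1/6 each): the host picks exactly this set with probability 1/5 regardless, and none is the prize; weight (1/6)·(1/5) = 1/30 each.
If it is behind any of doors 2, 3, 4, and 6 (prior 1/6 each): that door was opened and seen not to hold the prize — ruled out; weight (1/6)·0 = 0 each.
The weights sum to 1/15.
So P(the car behind door 1 | the host opened door 2, door 3, door 4, and door 6) = (1/30) / (1/15) = 1/2.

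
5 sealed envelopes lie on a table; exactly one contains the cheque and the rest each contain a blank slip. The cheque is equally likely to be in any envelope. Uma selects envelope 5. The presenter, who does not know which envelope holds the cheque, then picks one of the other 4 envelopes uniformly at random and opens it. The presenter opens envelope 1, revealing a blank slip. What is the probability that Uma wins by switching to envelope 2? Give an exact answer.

1/4

Condition on the true location of the cheque.
If it is in envelope 1 (prior 1/5): the presenter opened envelope 1, so this case is ruled out; weight (1/5)·0 = 0.
If it is in any of envelopes 2, 3, 4, and 5 (prior 1/5 each): the presenter picks envelope 1 with probability 1/4 regardless, and it is not the prize; weight (1/5)·(1/4) = 1/20 each.
The weights sum to 1/5.
So P(the cheque in envelope 2 | the presenter opened envelope 1) = (1/20) / (1/5) = 1/4.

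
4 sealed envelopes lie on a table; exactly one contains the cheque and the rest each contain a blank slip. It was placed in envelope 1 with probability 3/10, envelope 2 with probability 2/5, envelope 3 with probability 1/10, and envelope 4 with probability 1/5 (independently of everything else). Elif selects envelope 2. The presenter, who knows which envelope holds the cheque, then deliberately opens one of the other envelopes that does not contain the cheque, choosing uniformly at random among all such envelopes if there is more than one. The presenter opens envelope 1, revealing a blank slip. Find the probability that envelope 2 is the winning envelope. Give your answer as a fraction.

8/17

Consider each possible location of the cheque in turn.
If it is in envelope 1 (prior 3/10): the presenter opened envelope 1, so this case is ruled out; weight (3/10)·0 = 0.
If it is in envelope 2 (prior 2/5): the presenter has 3 equally likely choices, so probability 1/3; weight (2/5)·(1/3) = 2/15.
If it is in envelope 3 (prior 1/10): the presenter has 2 equally likely choices, so probability 1/2; weight (1/10)·(1/2) = 1/20.
If it is in envelope 4 (prior 1/5): the presenter has 2 equally likely choices, so probability 1/2; weight (1/5)·(1/2) = 1/10.
The weights sum to 17/60.
So P(the cheque in envelope 2 | the presenter opened envelope 1) = (2/15) / (17/60) = 8/17.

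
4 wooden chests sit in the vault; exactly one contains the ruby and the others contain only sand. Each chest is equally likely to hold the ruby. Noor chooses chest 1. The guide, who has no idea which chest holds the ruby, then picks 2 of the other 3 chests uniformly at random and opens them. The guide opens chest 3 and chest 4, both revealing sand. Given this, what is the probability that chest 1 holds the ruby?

1/2

Consider each possible location of the ruby in turn.
If it is in either of chests 1 and 2 (prior 1/4 each): the guide picks exactly this set with probability 1/3 regardless, and none is the prize; weight (1/4)·(1/3) = 1/12 each.
If it is in either of chests 3 and 4 (prior 1/4 each): that chest was opened and seen not to hold the prize — ruled out; weight (1/4)·0 = 0 each.
The weights sum to 1/6.
So P(the ruby in chest 1 | the guide opened chest 3 and chest 4) = (1/12) / (1/6) = 1/2.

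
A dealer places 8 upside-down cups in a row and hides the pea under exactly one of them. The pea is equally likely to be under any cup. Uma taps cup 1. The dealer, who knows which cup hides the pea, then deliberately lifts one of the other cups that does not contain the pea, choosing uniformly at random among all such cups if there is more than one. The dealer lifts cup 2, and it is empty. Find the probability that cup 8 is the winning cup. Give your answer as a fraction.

7/48

Consider each possible location of the pea in turn.
If it is under cup 1 (prior 1/8): the dealer has 7 equally likely choices, so probability 1/7; weight (1/8)·(1/7) = 1/56.
If it is under cup 2 (prior 1/8): the dealer opened cup 2, so this case is ruled out; weight (1/8)·0 = 0.
If it is under any of cups 3, 4, 5, 6, 7, and 8 (prior 1/8 each): the dealer has 6 equally likely choices, so probability 1/6; weight (1/8)·(1/6) = 1/48 each.
The weights sum to 1/7.
So P(the pea under cup 8 | the dealer opened cup 2) = (1/48) / (1/7) = 7/48.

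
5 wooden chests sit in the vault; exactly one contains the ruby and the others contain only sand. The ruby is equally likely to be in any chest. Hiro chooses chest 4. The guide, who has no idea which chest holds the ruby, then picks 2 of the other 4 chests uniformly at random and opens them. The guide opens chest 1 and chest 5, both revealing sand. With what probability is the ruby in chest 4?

1/3

Apply Bayes' rule, conditioning on where the ruby actually is.
If it is in either of chests 1 and 5 (prior 1/5 each): that chest was opened and seen not to hold the prize — ruled out; weight (1/5)·0 = 0 each.
If it is in any of chests 2, 3, and 4 (prior 1/5 each): the guide picks exactly this set with probability 1/6 regardless, and none is the prize; weight (1/5)·(1/6) = 1/30 each.
The weights sum to 1/10.
So P(the ruby in chest 4 | the guide opened chest 1 and chest 5) = (1/30) / (1/10) = 1/3.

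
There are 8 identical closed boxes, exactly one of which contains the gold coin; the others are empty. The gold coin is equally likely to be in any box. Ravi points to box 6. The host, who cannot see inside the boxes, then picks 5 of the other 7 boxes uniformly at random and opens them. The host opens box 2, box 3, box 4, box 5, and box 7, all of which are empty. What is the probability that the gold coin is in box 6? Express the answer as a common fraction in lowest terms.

1/3

Condition on the true location of the gold coin.
If it is in any of boxes 1, 6, and 8 (prior 1/8 each): the host picks exactly this set with probability 1/21 regardless, and none is the prize; weight (1/8)·(1/21) = 1/168 each.
If it is in any of boxes 2, 3, 4, 5, and 7 (prior 1/8 each): that box was opened and seen not to hold the prize — ruled out; weight (1/8)·0 = 0 each.
The weights sum to 1/56.
So P(the gold coin in box 6 | the host opened box 2, box 3, box 4, box 5, and box 7) = (1/168) / (1/56) = 1/3.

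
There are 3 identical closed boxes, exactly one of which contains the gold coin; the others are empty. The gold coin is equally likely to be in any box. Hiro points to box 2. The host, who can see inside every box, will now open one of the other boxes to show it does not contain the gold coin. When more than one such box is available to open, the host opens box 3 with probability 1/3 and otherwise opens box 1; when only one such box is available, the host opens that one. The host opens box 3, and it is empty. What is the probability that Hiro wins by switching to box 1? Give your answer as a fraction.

Condition on the true location of the gold coin.
If it is in box 1 (prior 1/3): only box 3 is available, probability 1; weight (1/3)·1 = 1/3.
If it is in box 2 (prior 1/3): box 3 is available, opened with probability 1/3; weight (1/3)·(1/3) = 1/9.
If it is in box 3 (prior 1/3): the host opened box 3, so this case is ruled out; weight (1/3)·0 = 0.
The weights sum to 4/9.
So P(the gold coin in box 1 | the host opened box 3) = (1/3) / (4/9) = 3/4.

3/4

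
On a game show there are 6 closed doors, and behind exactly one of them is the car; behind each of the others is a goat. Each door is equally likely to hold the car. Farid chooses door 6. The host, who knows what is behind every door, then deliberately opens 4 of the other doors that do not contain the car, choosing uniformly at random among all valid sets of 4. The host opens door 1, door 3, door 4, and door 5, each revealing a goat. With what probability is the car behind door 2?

5/6

Apply Bayes' rule, conditioning on where the car actually is.
If it is behind any of doors 1, 3, 4, and 5 (prior 1/6 each): that door was opened and seen not to hold the prize — ruled out; weight (1/6)·0 = 0 each.
If it is behind door 2 (prior 1/6): the host has no choice, probability 1; weight (1/6)·1 = 1/6.
If it is behind door 6 (prior 1/6): the host has 5 equally likely choices, so probability 1/5; weight (1/6)·(1/5) = 1/30.
The weights sum to 1/5.
So P(the car behind door 2 | the host opened door 1, door 3, door 4, and door 5) = (1/6) / (1/5) = 5/6.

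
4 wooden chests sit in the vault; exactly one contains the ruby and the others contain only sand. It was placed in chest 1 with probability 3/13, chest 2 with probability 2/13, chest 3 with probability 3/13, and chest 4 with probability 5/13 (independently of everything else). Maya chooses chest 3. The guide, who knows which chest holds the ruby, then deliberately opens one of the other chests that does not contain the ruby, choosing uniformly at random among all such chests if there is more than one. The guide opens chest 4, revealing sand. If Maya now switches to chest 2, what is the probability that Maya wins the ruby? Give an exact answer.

Consider each possible location of the ruby in turn.
If it is in chest 1 (prior 3/13): the guide has 2 equally likely choices, so probability 1/2; weight (3/13)·(1/2) = 3/26.
If it is in chest 2 (prior 2/13): the guide has 2 equally likely choices, so probability 1/2; weight (2/13)·(1/2) = 1/13.
If it is in chest 3 (prior 3/13): the guide has 3 equally likely choices, so probability 1/3; weight (3/13)·(1/3) = 1/13.
If it is in chest 4 (prior 5/13): the guide opened chest 4, so this case is ruled out; weight (5/13)·0 = 0.
The weights sum to 7/26.
So P(the ruby in chest 2 | the guide opened chest 4) = (1/13) / (7/26) = 2/7.

2/7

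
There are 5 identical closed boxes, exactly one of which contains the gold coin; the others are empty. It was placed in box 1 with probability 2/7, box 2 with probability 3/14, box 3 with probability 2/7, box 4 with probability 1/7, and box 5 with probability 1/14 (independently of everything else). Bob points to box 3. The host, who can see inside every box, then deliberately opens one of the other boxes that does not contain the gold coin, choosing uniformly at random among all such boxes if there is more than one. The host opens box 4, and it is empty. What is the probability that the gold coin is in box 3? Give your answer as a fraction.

Apply Bayes' rule, conditioning on where the gold coin actually is.
If it is in box 1 (prior 2/7): the host has 3 equally likely choices, so probability 1/3; weight (2/7)·(1/3) = 2/21.
If it is in box 2 (prior 3/14): the host has 3 equally likely choices, so probability 1/3; weight (3/14)·(1/3) = 1/14.
If it is in box 3 (prior 2/7): the host has 4 equally likely choices, so probability 1/4; weight (2/7)·(1/4) = 1/14.
If it is in box 4 (prior 1/7): the host opened box 4, so this case is ruled out; weight (1/7)·0 = 0.
If it is in box 5 (prior 1/14): the host has 3 equally likely choices, so probability 1/3; weight (1/14)·(1/3) = 1/42.
The weights sum to 11/42.
So P(the gold coin in box 3 | the host opened box 4) = (1/14) / (11/42) = 3/11.

3/11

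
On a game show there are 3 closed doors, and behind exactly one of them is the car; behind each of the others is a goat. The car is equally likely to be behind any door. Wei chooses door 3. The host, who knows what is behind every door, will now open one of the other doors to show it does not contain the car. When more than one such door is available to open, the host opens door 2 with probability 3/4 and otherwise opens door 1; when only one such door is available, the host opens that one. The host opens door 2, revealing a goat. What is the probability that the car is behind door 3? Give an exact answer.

3/7

Apply Bayes' rule, conditioning on where the car actually is.
If it is behind door 1 (prior 1/3): only door 2 is available, probability 1; weight (1/3)·1 = 1/3.
If it is behind door 2 (prior 1/3): the host opened door 2, so this case is ruled out; weight (1/3)·0 = 0.
If it is behind door 3 (prior 1/3): door 2 is available, opened with probability 3/4; weight (1/3)·(3/4) = 1/4.
The weights sum to 7/12.
So P(the car behind door 3 | the host opened door 2) = (1/4) / (7/12) = 3/7.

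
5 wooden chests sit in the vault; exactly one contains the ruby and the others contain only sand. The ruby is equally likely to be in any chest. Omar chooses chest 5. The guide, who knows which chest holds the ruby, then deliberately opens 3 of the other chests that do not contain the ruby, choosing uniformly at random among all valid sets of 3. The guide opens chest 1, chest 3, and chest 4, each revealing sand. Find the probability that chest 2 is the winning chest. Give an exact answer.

Consider each possible location of the ruby in turn.
If it is in any of chests 1, 3, and 4 (prior 1/5 each): that chest was opened and seen not to hold the prize — ruled out; weight (1/5)·0 = 0 each.
If it is in chest 2 (prior 1/5): the guide has no choice, probability 1; weight (1/5)·1 = 1/5.
If it is in chest 5 (prior 1/5): the guide has 4 equally likely choices, so probability 1/4; weight (1/5)·(1/4) = 1/20.
The weights sum to 1/4.
So P(the ruby in chest 2 | the guide opened chest 1, chest 3, and chest 4) = (1/5) / (1/4) = 4/5.

4/5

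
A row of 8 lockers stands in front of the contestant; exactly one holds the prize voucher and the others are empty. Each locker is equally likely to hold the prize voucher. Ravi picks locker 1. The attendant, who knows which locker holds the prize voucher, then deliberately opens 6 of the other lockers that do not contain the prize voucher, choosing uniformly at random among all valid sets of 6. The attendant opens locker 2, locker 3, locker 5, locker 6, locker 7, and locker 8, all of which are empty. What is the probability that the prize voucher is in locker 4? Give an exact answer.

Condition on the true location of the prize voucher.
If it is in locker 1 (prior 1/8): the attendant has 7 equally likely choices, so probability 1/7; weight (1/8)·(1/7) = 1/56.
If it is in any of lockers 2, 3, 5, 6, 7, and 8 (prior 1/8 each): that locker was opened and seen not to hold the prize — ruled out; weight (1/8)·0 = 0 each.
If it is in locker 4 (prior 1/8): the attendant has no choice, probability 1; weight (1/8)·1 = 1/8.
The weights sum to 1/7.
So P(the prize voucher in locker 4 | the attendant opened locker 2, locker 3, locker 5, locker 6, locker 7, and locker 8) = (1/8) / (1/7) = 7/8.

7/8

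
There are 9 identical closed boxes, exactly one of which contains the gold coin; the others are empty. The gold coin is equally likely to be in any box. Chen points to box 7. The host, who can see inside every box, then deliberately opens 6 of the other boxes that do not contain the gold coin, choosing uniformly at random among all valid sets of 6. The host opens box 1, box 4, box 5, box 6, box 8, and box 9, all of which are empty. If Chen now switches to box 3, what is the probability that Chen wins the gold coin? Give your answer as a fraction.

4/9

Consider each possible location of the gold coin in turn.
If it is in any of boxes 1, 4, 5, 6, 8, and 9 (prior 1/9 each): that box was opened and seen not to hold the prize — ruled out; weight (1/9)·0 = 0 each.
If it is in either of boxes 2 and 3 (prior 1/9 each): the host has 7 equally likely choices, so probability 1/7; weight (1/9)·(1/7) = 1/63 each.
If it is in box 7 (prior 1/9): the host has 28 equally likely choices, so probability 1/28; weight (1/9)·(1/28) = 1/252.
The weights sum to 1/28.
So P(the gold coin in box 3 | the host opened box 1, box 4, box 5, box 6, box 8, and box 9) = (1/63) / (1/28) = 4/9.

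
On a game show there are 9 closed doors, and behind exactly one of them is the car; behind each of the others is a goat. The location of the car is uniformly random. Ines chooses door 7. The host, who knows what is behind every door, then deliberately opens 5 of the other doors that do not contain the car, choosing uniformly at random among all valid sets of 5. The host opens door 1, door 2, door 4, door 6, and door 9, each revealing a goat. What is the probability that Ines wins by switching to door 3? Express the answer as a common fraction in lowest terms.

Condition on the true location of the car.
If it is behind any of doors 1, 2, 4, 6, and 9 (prior 1/9 each): that door was opened and seen not to hold the prize — ruled out; weight (1/9)·0 = 0 each.
If it is behind any of doors 3, 5, and 8 (prior 1/9 each): the host has 21 equally likely choices, so probability 1/21; weight (1/9)·(1/21) = 1/189 each.
If it is behind door 7 (prior 1/9): the host has 56 equally likely choices, so probability 1/56; weight (1/9)·(1/56) = 1/504.
The weights sum to 1/56.
So P(the car behind door 3 | the host opened door 1, door 2, door 4, door 6, and door 9) = (1/189) / (1/56) = 8/27.

8/27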